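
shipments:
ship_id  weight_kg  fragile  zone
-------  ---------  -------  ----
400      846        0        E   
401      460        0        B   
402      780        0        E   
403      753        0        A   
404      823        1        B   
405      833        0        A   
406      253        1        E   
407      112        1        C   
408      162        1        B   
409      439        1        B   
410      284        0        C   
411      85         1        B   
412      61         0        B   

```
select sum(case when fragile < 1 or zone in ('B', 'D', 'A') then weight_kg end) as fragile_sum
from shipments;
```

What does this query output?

ship_id=400: ✓ → 846
ship_id=401: ✓ → 460
ship_id=402: ✓ → 780
ship_id=403: ✓ → 753
ship_id=404: ✓ → 823
ship_id=405: ✓ → 833
ship_id=406: ✗
ship_id=407: ✗
ship_id=408: ✓ → 162
ship_id=409: ✓ → 439
ship_id=410: ✓ → 284
ship_id=411: ✓ → 85
ship_id=412: ✓ → 61
fragile_sum = 846 + 460 + 780 + 753 + 823 + 833 + 162 + 439 + 284 + 85 + 61 = 5526

5526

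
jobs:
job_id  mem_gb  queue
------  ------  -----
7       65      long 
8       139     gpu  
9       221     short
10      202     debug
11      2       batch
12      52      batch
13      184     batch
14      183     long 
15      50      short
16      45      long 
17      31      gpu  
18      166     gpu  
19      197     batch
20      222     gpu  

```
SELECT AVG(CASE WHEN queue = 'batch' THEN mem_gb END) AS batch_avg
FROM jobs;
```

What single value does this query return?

108.75

job_id=7: ✗
job_id=8: ✗
job_id=9: ✗
job_id=10: ✗
job_id=11: ✓ → 2
job_id=12: ✓ → 52
job_id=13: ✓ → 184
job_id=14: ✗
job_id=15: ✗
job_id=16: ✗
job_id=17: ✗
job_id=18: ✗
job_id=19: ✓ → 197
job_id=20: ✗
batch_avg = (2 + 52 + 184 + 197) / 4 = 108.75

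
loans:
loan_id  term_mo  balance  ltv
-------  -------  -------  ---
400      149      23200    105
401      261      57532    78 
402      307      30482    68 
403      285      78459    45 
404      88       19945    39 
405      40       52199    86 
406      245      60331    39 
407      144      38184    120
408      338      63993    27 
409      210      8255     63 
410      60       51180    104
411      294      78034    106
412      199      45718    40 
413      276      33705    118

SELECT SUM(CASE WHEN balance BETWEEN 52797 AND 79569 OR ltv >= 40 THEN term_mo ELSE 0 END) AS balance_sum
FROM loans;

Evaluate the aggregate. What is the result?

loan_id=400: ✓ → 149
loan_id=401: ✓ → 261
loan_id=402: ✓ → 307
loan_id=403: ✓ → 285
loan_id=404: ✗
loan_id=405: ✓ → 40
loan_id=406: ✓ → 245
loan_id=407: ✓ → 144
loan_id=408: ✓ → 338
loan_id=409: ✓ → 210
loan_id=410: ✓ → 60
loan_id=411: ✓ → 294
loan_id=412: ✓ → 199
loan_id=413: ✓ → 276
balance_sum = 149 + 261 + 307 + 285 + 40 + 245 + 144 + 338 + 210 + 60 + 294 + 199 + 276 = 2808

2808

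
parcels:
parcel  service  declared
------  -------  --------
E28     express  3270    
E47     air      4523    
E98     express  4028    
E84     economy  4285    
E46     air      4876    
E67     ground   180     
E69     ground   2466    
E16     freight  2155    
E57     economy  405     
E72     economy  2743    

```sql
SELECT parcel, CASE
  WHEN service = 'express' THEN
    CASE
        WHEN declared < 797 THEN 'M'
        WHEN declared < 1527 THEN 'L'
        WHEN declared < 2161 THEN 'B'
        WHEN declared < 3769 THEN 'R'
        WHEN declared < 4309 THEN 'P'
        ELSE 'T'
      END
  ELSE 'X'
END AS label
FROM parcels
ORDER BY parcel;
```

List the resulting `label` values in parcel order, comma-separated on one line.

X, R, X, X, X, X, X, X, X, P

parcel=E16: service='freight' → outer ELSE → X
parcel=E28: service='express' → inner[declared < 3769] → R
parcel=E46: service='air' → outer ELSE → X
parcel=E47: service='air' → outer ELSE → X
parcel=E57: service='economy' → outer ELSE → X
parcel=E67: service='ground' → outer ELSE → X
parcel=E69: service='ground' → outer ELSE → X
parcel=E72: service='economy' → outer ELSE → X
parcel=E84: service='economy' → outer ELSE → X
parcel=E98: service='express' → inner[declared < 4309] → P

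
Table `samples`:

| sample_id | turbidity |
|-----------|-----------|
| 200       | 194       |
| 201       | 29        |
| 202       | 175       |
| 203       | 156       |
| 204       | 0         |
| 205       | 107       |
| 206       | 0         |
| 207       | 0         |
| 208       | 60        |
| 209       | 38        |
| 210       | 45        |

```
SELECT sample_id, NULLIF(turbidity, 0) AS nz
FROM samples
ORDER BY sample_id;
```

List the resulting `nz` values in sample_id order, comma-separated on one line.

194, 29, 175, 156, NULL, 107, NULL, NULL, 60, 38, 45

sample_id=200: turbidity=194 vs 0: differ → 194
sample_id=201: turbidity=29 vs 0: differ → 29
sample_id=202: turbidity=175 vs 0: differ → 175
sample_id=203: turbidity=156 vs 0: differ → 156
sample_id=204: turbidity=0 vs 0: equal → NULL
sample_id=205: turbidity=107 vs 0: differ → 107
sample_id=206: turbidity=0 vs 0: equal → NULL
sample_id=207: turbidity=0 vs 0: equal → NULL
sample_id=208: turbidity=60 vs 0: differ → 60
sample_id=209: turbidity=38 vs 0: differ → 38
sample_id=210: turbidity=45 vs 0: differ → 45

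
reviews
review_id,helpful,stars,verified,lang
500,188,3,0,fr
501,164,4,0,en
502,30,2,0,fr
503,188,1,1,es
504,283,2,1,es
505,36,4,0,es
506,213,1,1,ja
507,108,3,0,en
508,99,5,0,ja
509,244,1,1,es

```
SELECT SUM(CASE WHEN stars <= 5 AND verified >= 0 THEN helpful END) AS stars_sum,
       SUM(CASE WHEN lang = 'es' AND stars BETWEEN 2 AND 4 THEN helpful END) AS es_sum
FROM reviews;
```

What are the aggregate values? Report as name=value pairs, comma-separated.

stars_sum=1553, es_sum=319

[stars_sum: stars <= 5 AND verified >= 0]
review_id=500: ✓ → 188
review_id=501: ✓ → 164
review_id=502: ✓ → 30
review_id=503: ✓ → 188
review_id=504: ✓ → 283
review_id=505: ✓ → 36
review_id=506: ✓ → 213
review_id=507: ✓ → 108
review_id=508: ✓ → 99
review_id=509: ✓ → 244
stars_sum = 188 + 164 + 30 + 188 + 283 + 36 + 213 + 108 + 99 + 244 = 1553
—
[es_sum: lang = 'es' AND stars BETWEEN 2 AND 4]
review_id=500: ✗
review_id=501: ✗
review_id=502: ✗
review_id=503: ✗
review_id=504: ✓ → 283
review_id=505: ✓ → 36
review_id=506: ✗
review_id=507: ✗
review_id=508: ✗
review_id=509: ✗
es_sum = 283 + 36 = 319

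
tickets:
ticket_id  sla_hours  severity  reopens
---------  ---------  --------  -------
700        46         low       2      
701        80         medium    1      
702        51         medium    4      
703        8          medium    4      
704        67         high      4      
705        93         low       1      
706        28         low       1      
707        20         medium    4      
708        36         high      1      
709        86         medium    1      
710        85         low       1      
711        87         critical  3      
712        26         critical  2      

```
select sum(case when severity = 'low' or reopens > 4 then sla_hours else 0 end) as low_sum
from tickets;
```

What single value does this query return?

252

ticket_id=700: ✓ → 46
ticket_id=701: ✗
ticket_id=702: ✗
ticket_id=703: ✗
ticket_id=704: ✗
ticket_id=705: ✓ → 93
ticket_id=706: ✓ → 28
ticket_id=707: ✗
ticket_id=708: ✗
ticket_id=709: ✗
ticket_id=710: ✓ → 85
ticket_id=711: ✗
ticket_id=712: ✗
low_sum = 46 + 93 + 28 + 85 = 252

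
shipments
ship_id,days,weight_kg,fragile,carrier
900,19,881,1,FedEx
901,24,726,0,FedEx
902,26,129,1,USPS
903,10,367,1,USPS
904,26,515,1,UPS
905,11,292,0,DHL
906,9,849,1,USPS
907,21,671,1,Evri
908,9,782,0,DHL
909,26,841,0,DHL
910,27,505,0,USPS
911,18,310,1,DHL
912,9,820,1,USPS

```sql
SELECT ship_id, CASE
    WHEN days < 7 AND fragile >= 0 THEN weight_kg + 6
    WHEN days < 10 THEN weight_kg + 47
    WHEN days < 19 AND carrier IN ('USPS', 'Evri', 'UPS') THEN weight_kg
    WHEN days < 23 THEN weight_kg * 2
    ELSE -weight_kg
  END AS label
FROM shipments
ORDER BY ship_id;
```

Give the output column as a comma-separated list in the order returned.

1762, -726, -129, 367, -515, 584, 896, 1342, 829, -841, -505, 620, 867

ship_id=900: days < 23 → 1762
ship_id=901: ELSE → -726
ship_id=902: ELSE → -129
ship_id=903: days < 19 AND carrier IN ('USPS', 'Evri', 'UPS') → 367
ship_id=904: ELSE → -515
ship_id=905: days < 23 → 584
ship_id=906: days < 10 → 896
ship_id=907: days < 23 → 1342
ship_id=908: days < 10 → 829
ship_id=909: ELSE → -841
ship_id=910: ELSE → -505
ship_id=911: days < 23 → 620
ship_id=912: days < 10 → 867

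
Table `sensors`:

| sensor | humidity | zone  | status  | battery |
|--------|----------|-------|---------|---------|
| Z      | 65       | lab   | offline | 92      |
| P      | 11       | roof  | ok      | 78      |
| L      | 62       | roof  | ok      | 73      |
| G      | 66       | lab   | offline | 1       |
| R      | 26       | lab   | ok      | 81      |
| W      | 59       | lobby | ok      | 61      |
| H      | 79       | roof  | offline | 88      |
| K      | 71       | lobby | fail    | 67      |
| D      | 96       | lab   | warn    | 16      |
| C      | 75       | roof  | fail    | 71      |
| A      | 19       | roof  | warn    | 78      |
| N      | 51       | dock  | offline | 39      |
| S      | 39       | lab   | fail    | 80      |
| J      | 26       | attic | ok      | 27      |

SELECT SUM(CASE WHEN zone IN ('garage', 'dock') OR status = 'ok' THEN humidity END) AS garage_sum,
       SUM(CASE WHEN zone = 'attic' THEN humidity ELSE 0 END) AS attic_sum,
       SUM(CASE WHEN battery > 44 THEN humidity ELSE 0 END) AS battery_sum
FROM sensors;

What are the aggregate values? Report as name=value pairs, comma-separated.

garage_sum=235, attic_sum=26, battery_sum=506

[garage_sum: zone IN ('garage', 'dock') OR status = 'ok']
sensor=Z: ✗
sensor=P: ✓ → 11
sensor=L: ✓ → 62
sensor=G: ✗
sensor=R: ✓ → 26
sensor=W: ✓ → 59
sensor=H: ✗
sensor=K: ✗
sensor=D: ✗
sensor=C: ✗
sensor=A: ✗
sensor=N: ✓ → 51
sensor=S: ✗
sensor=J: ✓ → 26
garage_sum = 11 + 62 + 26 + 59 + 51 + 26 = 235
—
[attic_sum: zone = 'attic']
sensor=Z: ✗
sensor=P: ✗
sensor=L: ✗
sensor=G: ✗
sensor=R: ✗
sensor=W: ✗
sensor=H: ✗
sensor=K: ✗
sensor=D: ✗
sensor=C: ✗
sensor=A: ✗
sensor=N: ✗
sensor=S: ✗
sensor=J: ✓ → 26
attic_sum = 26
—
[battery_sum: battery > 44]
sensor=Z: ✓ → 65
sensor=P: ✓ → 11
sensor=L: ✓ → 62
sensor=G: ✗
sensor=R: ✓ → 26
sensor=W: ✓ → 59
sensor=H: ✓ → 79
sensor=K: ✓ → 71
sensor=D: ✗
sensor=C: ✓ → 75
sensor=A: ✓ → 19
sensor=N: ✗
sensor=S: ✓ → 39
sensor=J: ✗
battery_sum = 65 + 11 + 62 + 26 + 59 + 79 + 71 + 75 + 19 + 39 = 506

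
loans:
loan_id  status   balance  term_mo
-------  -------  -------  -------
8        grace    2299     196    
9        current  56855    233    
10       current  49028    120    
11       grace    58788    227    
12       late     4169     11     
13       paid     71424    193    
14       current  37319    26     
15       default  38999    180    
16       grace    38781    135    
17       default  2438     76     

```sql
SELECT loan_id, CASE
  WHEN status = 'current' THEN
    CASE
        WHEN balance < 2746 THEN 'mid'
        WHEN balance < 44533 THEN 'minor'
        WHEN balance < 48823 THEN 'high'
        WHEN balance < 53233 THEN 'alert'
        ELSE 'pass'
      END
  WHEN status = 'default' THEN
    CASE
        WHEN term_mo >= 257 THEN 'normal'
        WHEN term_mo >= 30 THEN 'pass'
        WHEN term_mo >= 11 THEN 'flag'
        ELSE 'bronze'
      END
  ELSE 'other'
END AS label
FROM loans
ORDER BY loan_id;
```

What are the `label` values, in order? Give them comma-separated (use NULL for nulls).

loan_id=8: status='grace' → outer ELSE → other
loan_id=9: status='current' → inner[ELSE] → pass
loan_id=10: status='current' → inner[balance < 53233] → alert
loan_id=11: status='grace' → outer ELSE → other
loan_id=12: status='late' → outer ELSE → other
loan_id=13: status='paid' → outer ELSE → other
loan_id=14: status='current' → inner[balance < 44533] → minor
loan_id=15: status='default' → inner[term_mo >= 30] → pass
loan_id=16: status='grace' → outer ELSE → other
loan_id=17: status='default' → inner[term_mo >= 30] → pass

other, pass, alert, other, other, other, minor, pass, other, pass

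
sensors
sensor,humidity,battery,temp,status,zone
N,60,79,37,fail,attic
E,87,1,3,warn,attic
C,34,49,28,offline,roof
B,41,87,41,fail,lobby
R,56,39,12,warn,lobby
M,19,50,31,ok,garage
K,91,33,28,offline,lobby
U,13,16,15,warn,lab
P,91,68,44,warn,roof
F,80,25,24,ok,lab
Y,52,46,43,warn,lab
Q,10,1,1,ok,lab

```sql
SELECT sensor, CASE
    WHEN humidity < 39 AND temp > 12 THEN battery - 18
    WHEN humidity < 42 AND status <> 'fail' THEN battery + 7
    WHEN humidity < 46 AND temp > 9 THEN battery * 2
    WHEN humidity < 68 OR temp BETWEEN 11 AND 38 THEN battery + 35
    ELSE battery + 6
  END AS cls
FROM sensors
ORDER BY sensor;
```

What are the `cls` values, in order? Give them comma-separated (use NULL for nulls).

174, 31, 7, 60, 68, 32, 114, 74, 8, 74, -2, 81

sensor=B: humidity < 46 AND temp > 9 → 174
sensor=C: humidity < 39 AND temp > 12 → 31
sensor=E: ELSE → 7
sensor=F: humidity < 68 OR temp BETWEEN 11 AND 38 → 60
sensor=K: humidity < 68 OR temp BETWEEN 11 AND 38 → 68
sensor=M: humidity < 39 AND temp > 12 → 32
sensor=N: humidity < 68 OR temp BETWEEN 11 AND 38 → 114
sensor=P: ELSE → 74
sensor=Q: humidity < 42 AND status <> 'fail' → 8
sensor=R: humidity < 68 OR temp BETWEEN 11 AND 38 → 74
sensor=U: humidity < 39 AND temp > 12 → -2
sensor=Y: humidity < 68 OR temp BETWEEN 11 AND 38 → 81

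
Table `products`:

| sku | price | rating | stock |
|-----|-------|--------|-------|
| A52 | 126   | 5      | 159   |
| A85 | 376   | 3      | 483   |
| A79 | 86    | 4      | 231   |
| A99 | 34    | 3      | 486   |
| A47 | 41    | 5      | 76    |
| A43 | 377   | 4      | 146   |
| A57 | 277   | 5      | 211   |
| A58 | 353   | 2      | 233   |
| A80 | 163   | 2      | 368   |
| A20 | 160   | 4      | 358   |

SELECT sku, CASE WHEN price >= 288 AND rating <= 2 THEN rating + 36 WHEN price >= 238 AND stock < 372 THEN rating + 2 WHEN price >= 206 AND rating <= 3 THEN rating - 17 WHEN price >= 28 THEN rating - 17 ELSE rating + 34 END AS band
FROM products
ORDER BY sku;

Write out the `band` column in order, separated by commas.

-13, 6, -12, -12, 7, 38, -13, -15, -14, -14

sku=A20: price >= 28 → -13
sku=A43: price >= 238 AND stock < 372 → 6
sku=A47: price >= 28 → -12
sku=A52: price >= 28 → -12
sku=A57: price >= 238 AND stock < 372 → 7
sku=A58: price >= 288 AND rating <= 2 → 38
sku=A79: price >= 28 → -13
sku=A80: price >= 28 → -15
sku=A85: price >= 206 AND rating <= 3 → -14
sku=A99: price >= 28 → -14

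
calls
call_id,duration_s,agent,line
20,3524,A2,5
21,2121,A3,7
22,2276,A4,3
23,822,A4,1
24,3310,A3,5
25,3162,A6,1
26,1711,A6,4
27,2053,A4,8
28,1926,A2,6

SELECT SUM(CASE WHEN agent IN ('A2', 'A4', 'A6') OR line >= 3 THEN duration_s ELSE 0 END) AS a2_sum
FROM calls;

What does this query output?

20905

call_id=20: ✓ → 3524
call_id=21: ✓ → 2121
call_id=22: ✓ → 2276
call_id=23: ✓ → 822
call_id=24: ✓ → 3310
call_id=25: ✓ → 3162
call_id=26: ✓ → 1711
call_id=27: ✓ → 2053
call_id=28: ✓ → 1926
a2_sum = 3524 + 2121 + 2276 + 822 + 3310 + 3162 + 1711 + 2053 + 1926 = 20905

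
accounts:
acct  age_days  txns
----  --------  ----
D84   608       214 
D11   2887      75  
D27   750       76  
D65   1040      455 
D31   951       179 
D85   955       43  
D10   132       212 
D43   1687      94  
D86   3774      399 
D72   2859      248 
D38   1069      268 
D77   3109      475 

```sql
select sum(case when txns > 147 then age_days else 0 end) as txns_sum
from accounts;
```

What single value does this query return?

13542

acct=D84: ✓ → 608
acct=D11: ✗
acct=D27: ✗
acct=D65: ✓ → 1040
acct=D31: ✓ → 951
acct=D85: ✗
acct=D10: ✓ → 132
acct=D43: ✗
acct=D86: ✓ → 3774
acct=D72: ✓ → 2859
acct=D38: ✓ → 1069
acct=D77: ✓ → 3109
txns_sum = 608 + 1040 + 951 + 132 + 3774 + 2859 + 1069 + 3109 = 13542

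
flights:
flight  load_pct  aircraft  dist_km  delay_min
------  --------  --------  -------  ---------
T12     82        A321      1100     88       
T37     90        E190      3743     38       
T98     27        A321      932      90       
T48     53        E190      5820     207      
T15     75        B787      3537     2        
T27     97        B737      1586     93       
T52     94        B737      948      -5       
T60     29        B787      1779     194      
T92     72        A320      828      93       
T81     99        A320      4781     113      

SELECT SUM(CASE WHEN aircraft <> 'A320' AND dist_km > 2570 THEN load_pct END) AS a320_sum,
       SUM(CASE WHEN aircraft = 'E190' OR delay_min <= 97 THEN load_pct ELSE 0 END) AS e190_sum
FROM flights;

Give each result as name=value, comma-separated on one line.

[a320_sum: aircraft <> 'A320' AND dist_km > 2570]
flight=T12: ✗
flight=T37: ✓ → 90
flight=T98: ✗
flight=T48: ✓ → 53
flight=T15: ✓ → 75
flight=T27: ✗
flight=T52: ✗
flight=T60: ✗
flight=T92: ✗
flight=T81: ✗
a320_sum = 90 + 53 + 75 = 218
—
[e190_sum: aircraft = 'E190' OR delay_min <= 97]
flight=T12: ✓ → 82
flight=T37: ✓ → 90
flight=T98: ✓ → 27
flight=T48: ✓ → 53
flight=T15: ✓ → 75
flight=T27: ✓ → 97
flight=T52: ✓ → 94
flight=T60: ✗
flight=T92: ✓ → 72
flight=T81: ✗
e190_sum = 82 + 90 + 27 + 53 + 75 + 97 + 94 + 72 = 590

a320_sum=218, e190_sum=590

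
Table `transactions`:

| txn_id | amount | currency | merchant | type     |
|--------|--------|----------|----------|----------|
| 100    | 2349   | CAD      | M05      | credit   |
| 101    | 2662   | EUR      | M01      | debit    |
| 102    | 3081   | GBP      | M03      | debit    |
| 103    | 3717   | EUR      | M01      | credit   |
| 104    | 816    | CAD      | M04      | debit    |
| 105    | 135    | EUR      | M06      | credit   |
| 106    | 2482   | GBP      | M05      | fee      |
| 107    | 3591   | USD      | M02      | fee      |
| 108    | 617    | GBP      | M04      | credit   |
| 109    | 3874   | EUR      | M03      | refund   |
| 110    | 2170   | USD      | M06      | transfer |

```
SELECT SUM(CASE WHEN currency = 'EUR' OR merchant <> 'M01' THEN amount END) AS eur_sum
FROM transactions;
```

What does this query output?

txn_id=100: ✓ → 2349
txn_id=101: ✓ → 2662
txn_id=102: ✓ → 3081
txn_id=103: ✓ → 3717
txn_id=104: ✓ → 816
txn_id=105: ✓ → 135
txn_id=106: ✓ → 2482
txn_id=107: ✓ → 3591
txn_id=108: ✓ → 617
txn_id=109: ✓ → 3874
txn_id=110: ✓ → 2170
eur_sum = 2349 + 2662 + 3081 + 3717 + 816 + 135 + 2482 + 3591 + 617 + 3874 + 2170 = 25494

25494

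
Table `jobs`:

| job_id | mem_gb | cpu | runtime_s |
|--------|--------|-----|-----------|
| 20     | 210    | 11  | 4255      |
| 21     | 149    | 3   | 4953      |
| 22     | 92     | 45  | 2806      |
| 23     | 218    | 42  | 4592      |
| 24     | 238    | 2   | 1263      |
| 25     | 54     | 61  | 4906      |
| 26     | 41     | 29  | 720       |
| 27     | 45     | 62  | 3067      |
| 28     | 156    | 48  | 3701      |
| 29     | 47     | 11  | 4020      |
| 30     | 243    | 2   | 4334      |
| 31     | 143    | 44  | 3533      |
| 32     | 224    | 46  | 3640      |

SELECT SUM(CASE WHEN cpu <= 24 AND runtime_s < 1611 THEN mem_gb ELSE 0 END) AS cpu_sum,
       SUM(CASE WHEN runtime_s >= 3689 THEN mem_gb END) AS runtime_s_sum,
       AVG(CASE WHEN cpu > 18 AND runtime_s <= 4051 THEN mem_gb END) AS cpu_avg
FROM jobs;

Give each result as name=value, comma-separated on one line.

cpu_sum=238, runtime_s_sum=1077, cpu_avg=116.8333333333

[cpu_sum: cpu <= 24 AND runtime_s < 1611]
job_id=20: ✗
job_id=21: ✗
job_id=22: ✗
job_id=23: ✗
job_id=24: ✓ → 238
job_id=25: ✗
job_id=26: ✗
job_id=27: ✗
job_id=28: ✗
job_id=29: ✗
job_id=30: ✗
job_id=31: ✗
job_id=32: ✗
cpu_sum = 238
—
[runtime_s_sum: runtime_s >= 3689]
job_id=20: ✓ → 210
job_id=21: ✓ → 149
job_id=22: ✗
job_id=23: ✓ → 218
job_id=24: ✗
job_id=25: ✓ → 54
job_id=26: ✗
job_id=27: ✗
job_id=28: ✓ → 156
job_id=29: ✓ → 47
job_id=30: ✓ → 243
job_id=31: ✗
job_id=32: ✗
runtime_s_sum = 210 + 149 + 218 + 54 + 156 + 47 + 243 = 1077
—
[cpu_avg: cpu > 18 AND runtime_s <= 4051]
job_id=20: ✗
job_id=21: ✗
job_id=22: ✓ → 92
job_id=23: ✗
job_id=24: ✗
job_id=25: ✗
job_id=26: ✓ → 41
job_id=27: ✓ → 45
job_id=28: ✓ → 156
job_id=29: ✗
job_id=30: ✗
job_id=31: ✓ → 143
job_id=32: ✓ → 224
cpu_avg = (92 + 41 + 45 + 156 + 143 + 224) / 6 = 116.8333333333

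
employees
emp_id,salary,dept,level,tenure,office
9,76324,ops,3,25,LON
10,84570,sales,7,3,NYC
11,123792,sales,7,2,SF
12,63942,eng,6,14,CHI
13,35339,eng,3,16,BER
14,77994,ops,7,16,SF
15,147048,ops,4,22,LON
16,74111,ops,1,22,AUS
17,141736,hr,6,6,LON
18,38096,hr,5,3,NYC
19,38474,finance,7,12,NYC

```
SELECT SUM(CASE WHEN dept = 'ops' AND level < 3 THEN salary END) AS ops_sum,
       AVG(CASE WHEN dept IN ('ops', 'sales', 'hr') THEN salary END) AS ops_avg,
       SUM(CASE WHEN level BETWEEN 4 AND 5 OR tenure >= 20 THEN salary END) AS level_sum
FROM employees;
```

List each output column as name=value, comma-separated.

[ops_sum: dept = 'ops' AND level < 3]
emp_id=9: ✗
emp_id=10: ✗
emp_id=11: ✗
emp_id=12: ✗
emp_id=13: ✗
emp_id=14: ✗
emp_id=15: ✗
emp_id=16: ✓ → 74111
emp_id=17: ✗
emp_id=18: ✗
emp_id=19: ✗
ops_sum = 74111
—
[ops_avg: dept IN ('ops', 'sales', 'hr')]
emp_id=9: ✓ → 76324
emp_id=10: ✓ → 84570
emp_id=11: ✓ → 123792
emp_id=12: ✗
emp_id=13: ✗
emp_id=14: ✓ → 77994
emp_id=15: ✓ → 147048
emp_id=16: ✓ → 74111
emp_id=17: ✓ → 141736
emp_id=18: ✓ → 38096
emp_id=19: ✗
ops_avg = (76324 + 84570 + 123792 + 77994 + 147048 + 74111 + 141736 + 38096) / 8 = 95458.875
—
[level_sum: level BETWEEN 4 AND 5 OR tenure >= 20]
emp_id=9: ✓ → 76324
emp_id=10: ✗
emp_id=11: ✗
emp_id=12: ✗
emp_id=13: ✗
emp_id=14: ✗
emp_id=15: ✓ → 147048
emp_id=16: ✓ → 74111
emp_id=17: ✗
emp_id=18: ✓ → 38096
emp_id=19: ✗
level_sum = 76324 + 147048 + 74111 + 38096 = 335579

ops_sum=74111, ops_avg=95458.875, level_sum=335579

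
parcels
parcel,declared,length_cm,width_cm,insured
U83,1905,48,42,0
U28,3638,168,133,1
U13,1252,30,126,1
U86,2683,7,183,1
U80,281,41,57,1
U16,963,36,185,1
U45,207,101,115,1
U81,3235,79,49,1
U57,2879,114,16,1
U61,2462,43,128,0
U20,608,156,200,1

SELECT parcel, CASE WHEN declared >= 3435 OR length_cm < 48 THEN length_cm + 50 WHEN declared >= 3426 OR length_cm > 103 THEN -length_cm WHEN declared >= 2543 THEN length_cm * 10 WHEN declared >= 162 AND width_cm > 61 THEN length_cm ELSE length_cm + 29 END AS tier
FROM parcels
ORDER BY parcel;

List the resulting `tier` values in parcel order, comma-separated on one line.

parcel=U13: declared >= 3435 OR length_cm < 48 → 80
parcel=U16: declared >= 3435 OR length_cm < 48 → 86
parcel=U20: declared >= 3426 OR length_cm > 103 → -156
parcel=U28: declared >= 3435 OR length_cm < 48 → 218
parcel=U45: declared >= 162 AND width_cm > 61 → 101
parcel=U57: declared >= 3426 OR length_cm > 103 → -114
parcel=U61: declared >= 3435 OR length_cm < 48 → 93
parcel=U80: declared >= 3435 OR length_cm < 48 → 91
parcel=U81: declared >= 2543 → 790
parcel=U83: ELSE → 77
parcel=U86: declared >= 3435 OR length_cm < 48 → 57

80, 86, -156, 218, 101, -114, 93, 91, 790, 77, 57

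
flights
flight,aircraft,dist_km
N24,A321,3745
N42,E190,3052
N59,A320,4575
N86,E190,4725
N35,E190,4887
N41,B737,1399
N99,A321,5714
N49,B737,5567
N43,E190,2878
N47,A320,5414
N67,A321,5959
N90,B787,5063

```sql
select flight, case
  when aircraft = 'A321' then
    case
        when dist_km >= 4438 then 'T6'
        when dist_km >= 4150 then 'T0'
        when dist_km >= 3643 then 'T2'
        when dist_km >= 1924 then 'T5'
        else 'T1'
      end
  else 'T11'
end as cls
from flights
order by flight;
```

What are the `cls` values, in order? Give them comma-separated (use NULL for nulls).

flight=N24: aircraft='A321' → inner[dist_km >= 3643] → T2
flight=N35: aircraft='E190' → outer ELSE → T11
flight=N41: aircraft='B737' → outer ELSE → T11
flight=N42: aircraft='E190' → outer ELSE → T11
flight=N43: aircraft='E190' → outer ELSE → T11
flight=N47: aircraft='A320' → outer ELSE → T11
flight=N49: aircraft='B737' → outer ELSE → T11
flight=N59: aircraft='A320' → outer ELSE → T11
flight=N67: aircraft='A321' → inner[dist_km >= 4438] → T6
flight=N86: aircraft='E190' → outer ELSE → T11
flight=N90: aircraft='B787' → outer ELSE → T11
flight=N99: aircraft='A321' → inner[dist_km >= 4438] → T6

T2, T11, T11, T11, T11, T11, T11, T11, T6, T11, T11, T6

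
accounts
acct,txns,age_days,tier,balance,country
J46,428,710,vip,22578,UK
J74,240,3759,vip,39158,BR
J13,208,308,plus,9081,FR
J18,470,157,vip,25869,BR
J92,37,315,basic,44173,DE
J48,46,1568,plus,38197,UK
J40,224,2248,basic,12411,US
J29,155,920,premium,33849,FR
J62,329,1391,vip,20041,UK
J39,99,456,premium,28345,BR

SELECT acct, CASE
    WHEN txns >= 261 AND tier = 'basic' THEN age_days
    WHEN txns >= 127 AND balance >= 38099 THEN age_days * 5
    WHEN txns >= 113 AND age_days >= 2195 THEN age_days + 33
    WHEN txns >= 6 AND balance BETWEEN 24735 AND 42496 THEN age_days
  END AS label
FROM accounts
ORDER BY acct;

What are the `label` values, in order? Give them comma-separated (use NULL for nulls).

acct=J13: (no match → NULL) → NULL
acct=J18: txns >= 6 AND balance BETWEEN 24735 AND 42496 → 157
acct=J29: txns >= 6 AND balance BETWEEN 24735 AND 42496 → 920
acct=J39: txns >= 6 AND balance BETWEEN 24735 AND 42496 → 456
acct=J40: txns >= 113 AND age_days >= 2195 → 2281
acct=J46: (no match → NULL) → NULL
acct=J48: txns >= 6 AND balance BETWEEN 24735 AND 42496 → 1568
acct=J62: (no match → NULL) → NULL
acct=J74: txns >= 127 AND balance >= 38099 → 18795
acct=J92: (no match → NULL) → NULL

NULL, 157, 920, 456, 2281, NULL, 1568, NULL, 18795, NULL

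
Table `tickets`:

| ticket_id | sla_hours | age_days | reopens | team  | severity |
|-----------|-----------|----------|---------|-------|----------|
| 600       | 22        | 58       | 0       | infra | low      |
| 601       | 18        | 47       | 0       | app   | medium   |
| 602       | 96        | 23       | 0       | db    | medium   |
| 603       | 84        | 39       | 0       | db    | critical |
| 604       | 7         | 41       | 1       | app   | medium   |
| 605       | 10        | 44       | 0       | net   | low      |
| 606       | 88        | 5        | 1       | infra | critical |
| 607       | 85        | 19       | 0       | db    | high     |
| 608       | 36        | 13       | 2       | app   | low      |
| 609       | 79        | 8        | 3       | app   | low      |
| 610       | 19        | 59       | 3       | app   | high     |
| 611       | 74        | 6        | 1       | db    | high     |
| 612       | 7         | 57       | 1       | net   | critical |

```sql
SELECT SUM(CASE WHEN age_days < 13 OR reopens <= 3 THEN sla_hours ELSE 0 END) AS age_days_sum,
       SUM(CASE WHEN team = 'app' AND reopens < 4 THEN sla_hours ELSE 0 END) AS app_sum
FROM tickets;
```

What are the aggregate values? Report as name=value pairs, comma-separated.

[age_days_sum: age_days < 13 OR reopens <= 3]
ticket_id=600: ✓ → 22
ticket_id=601: ✓ → 18
ticket_id=602: ✓ → 96
ticket_id=603: ✓ → 84
ticket_id=604: ✓ → 7
ticket_id=605: ✓ → 10
ticket_id=606: ✓ → 88
ticket_id=607: ✓ → 85
ticket_id=608: ✓ → 36
ticket_id=609: ✓ → 79
ticket_id=610: ✓ → 19
ticket_id=611: ✓ → 74
ticket_id=612: ✓ → 7
age_days_sum = 22 + 18 + 96 + 84 + 7 + 10 + 88 + 85 + 36 + 79 + 19 + 74 + 7 = 625
—
[app_sum: team = 'app' AND reopens < 4]
ticket_id=600: ✗
ticket_id=601: ✓ → 18
ticket_id=602: ✗
ticket_id=603: ✗
ticket_id=604: ✓ → 7
ticket_id=605: ✗
ticket_id=606: ✗
ticket_id=607: ✗
ticket_id=608: ✓ → 36
ticket_id=609: ✓ → 79
ticket_id=610: ✓ → 19
ticket_id=611: ✗
ticket_id=612: ✗
app_sum = 18 + 7 + 36 + 79 + 19 = 159

age_days_sum=625, app_sum=159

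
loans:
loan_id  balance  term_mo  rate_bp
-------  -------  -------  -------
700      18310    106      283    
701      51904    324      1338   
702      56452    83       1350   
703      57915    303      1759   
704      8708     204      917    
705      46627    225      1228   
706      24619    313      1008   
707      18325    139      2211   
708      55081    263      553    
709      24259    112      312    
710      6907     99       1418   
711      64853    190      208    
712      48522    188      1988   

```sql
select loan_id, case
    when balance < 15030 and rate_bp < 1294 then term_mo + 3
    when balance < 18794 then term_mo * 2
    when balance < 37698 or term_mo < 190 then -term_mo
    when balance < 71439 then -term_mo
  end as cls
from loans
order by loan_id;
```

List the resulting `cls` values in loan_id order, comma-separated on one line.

212, -324, -83, -303, 207, -225, -313, 278, -263, -112, 198, -190, -188

loan_id=700: balance < 18794 → 212
loan_id=701: balance < 71439 → -324
loan_id=702: balance < 37698 or term_mo < 190 → -83
loan_id=703: balance < 71439 → -303
loan_id=704: balance < 15030 and rate_bp < 1294 → 207
loan_id=705: balance < 71439 → -225
loan_id=706: balance < 37698 or term_mo < 190 → -313
loan_id=707: balance < 18794 → 278
loan_id=708: balance < 71439 → -263
loan_id=709: balance < 37698 or term_mo < 190 → -112
loan_id=710: balance < 18794 → 198
loan_id=711: balance < 71439 → -190
loan_id=712: balance < 37698 or term_mo < 190 → -188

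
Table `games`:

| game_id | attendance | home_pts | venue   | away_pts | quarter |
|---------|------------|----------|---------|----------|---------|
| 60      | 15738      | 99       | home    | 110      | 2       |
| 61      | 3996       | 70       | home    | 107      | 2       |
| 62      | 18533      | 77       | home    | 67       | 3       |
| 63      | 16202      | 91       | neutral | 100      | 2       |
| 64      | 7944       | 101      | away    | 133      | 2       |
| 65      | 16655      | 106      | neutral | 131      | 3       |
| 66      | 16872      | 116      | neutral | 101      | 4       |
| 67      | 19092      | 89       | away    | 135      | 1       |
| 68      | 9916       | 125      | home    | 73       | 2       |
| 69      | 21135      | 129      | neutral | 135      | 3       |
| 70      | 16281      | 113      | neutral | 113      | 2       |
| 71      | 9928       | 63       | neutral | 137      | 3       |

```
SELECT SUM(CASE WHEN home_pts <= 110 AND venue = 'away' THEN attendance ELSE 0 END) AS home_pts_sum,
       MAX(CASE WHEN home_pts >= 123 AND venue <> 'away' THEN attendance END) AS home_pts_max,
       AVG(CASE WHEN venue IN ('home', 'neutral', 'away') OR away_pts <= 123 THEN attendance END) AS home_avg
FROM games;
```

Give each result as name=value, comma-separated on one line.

[home_pts_sum: home_pts <= 110 AND venue = 'away']
game_id=60: ✗
game_id=61: ✗
game_id=62: ✗
game_id=63: ✗
game_id=64: ✓ → 7944
game_id=65: ✗
game_id=66: ✗
game_id=67: ✓ → 19092
game_id=68: ✗
game_id=69: ✗
game_id=70: ✗
game_id=71: ✗
home_pts_sum = 7944 + 19092 = 27036
—
[home_pts_max: home_pts >= 123 AND venue <> 'away']
game_id=60: ✗
game_id=61: ✗
game_id=62: ✗
game_id=63: ✗
game_id=64: ✗
game_id=65: ✗
game_id=66: ✗
game_id=67: ✗
game_id=68: ✓ → 9916
game_id=69: ✓ → 21135
game_id=70: ✗
game_id=71: ✗
home_pts_max = MAX(9916, 21135) = 21135
—
[home_avg: venue IN ('home', 'neutral', 'away') OR away_pts <= 123]
game_id=60: ✓ → 15738
game_id=61: ✓ → 3996
game_id=62: ✓ → 18533
game_id=63: ✓ → 16202
game_id=64: ✓ → 7944
game_id=65: ✓ → 16655
game_id=66: ✓ → 16872
game_id=67: ✓ → 19092
game_id=68: ✓ → 9916
game_id=69: ✓ → 21135
game_id=70: ✓ → 16281
game_id=71: ✓ → 9928
home_avg = (15738 + 3996 + 18533 + 16202 + 7944 + 16655 + 16872 + 19092 + 9916 + 21135 + 16281 + 9928) / 12 = 14357.6666666667

home_pts_sum=27036, home_pts_max=21135, home_avg=14357.6666666667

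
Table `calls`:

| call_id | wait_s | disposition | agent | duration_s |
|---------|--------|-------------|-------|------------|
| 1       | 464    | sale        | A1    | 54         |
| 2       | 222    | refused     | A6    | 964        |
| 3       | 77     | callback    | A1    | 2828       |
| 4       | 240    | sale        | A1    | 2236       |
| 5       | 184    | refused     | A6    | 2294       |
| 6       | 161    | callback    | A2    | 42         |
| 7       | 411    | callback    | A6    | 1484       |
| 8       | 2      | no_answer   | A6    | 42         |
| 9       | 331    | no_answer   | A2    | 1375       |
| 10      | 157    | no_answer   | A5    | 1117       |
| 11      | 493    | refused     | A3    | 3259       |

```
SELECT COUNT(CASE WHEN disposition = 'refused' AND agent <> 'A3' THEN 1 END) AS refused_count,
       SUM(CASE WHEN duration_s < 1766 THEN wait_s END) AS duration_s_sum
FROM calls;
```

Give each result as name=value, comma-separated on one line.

[refused_count: disposition = 'refused' AND agent <> 'A3']
call_id=1: ✗
call_id=2: ✓ → 1
call_id=3: ✗
call_id=4: ✗
call_id=5: ✓ → 1
call_id=6: ✗
call_id=7: ✗
call_id=8: ✗
call_id=9: ✗
call_id=10: ✗
call_id=11: ✗
refused_count = COUNT(1, 1) = 2
—
[duration_s_sum: duration_s < 1766]
call_id=1: ✓ → 464
call_id=2: ✓ → 222
call_id=3: ✗
call_id=4: ✗
call_id=5: ✗
call_id=6: ✓ → 161
call_id=7: ✓ → 411
call_id=8: ✓ → 2
call_id=9: ✓ → 331
call_id=10: ✓ → 157
call_id=11: ✗
duration_s_sum = 464 + 222 + 161 + 411 + 2 + 331 + 157 = 1748

refused_count=2, duration_s_sum=1748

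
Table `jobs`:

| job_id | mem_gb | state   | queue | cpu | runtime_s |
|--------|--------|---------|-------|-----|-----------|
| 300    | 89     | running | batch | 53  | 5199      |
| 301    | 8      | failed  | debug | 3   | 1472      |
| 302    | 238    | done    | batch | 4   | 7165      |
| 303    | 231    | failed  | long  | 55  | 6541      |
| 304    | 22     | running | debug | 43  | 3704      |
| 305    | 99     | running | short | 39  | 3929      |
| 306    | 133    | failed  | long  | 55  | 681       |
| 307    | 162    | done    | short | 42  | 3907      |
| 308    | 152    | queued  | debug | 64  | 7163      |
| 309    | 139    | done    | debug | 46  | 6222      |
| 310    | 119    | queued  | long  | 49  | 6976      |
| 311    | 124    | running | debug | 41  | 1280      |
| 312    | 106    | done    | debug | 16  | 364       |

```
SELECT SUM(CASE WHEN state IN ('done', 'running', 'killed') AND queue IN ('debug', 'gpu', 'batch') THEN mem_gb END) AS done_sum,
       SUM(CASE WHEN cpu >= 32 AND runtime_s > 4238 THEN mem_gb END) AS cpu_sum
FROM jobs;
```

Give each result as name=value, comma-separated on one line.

done_sum=718, cpu_sum=730

[done_sum: state IN ('done', 'running', 'killed') AND queue IN ('debug', 'gpu', 'batch')]
job_id=300: ✓ → 89
job_id=301: ✗
job_id=302: ✓ → 238
job_id=303: ✗
job_id=304: ✓ → 22
job_id=305: ✗
job_id=306: ✗
job_id=307: ✗
job_id=308: ✗
job_id=309: ✓ → 139
job_id=310: ✗
job_id=311: ✓ → 124
job_id=312: ✓ → 106
done_sum = 89 + 238 + 22 + 139 + 124 + 106 = 718
—
[cpu_sum: cpu >= 32 AND runtime_s > 4238]
job_id=300: ✓ → 89
job_id=301: ✗
job_id=302: ✗
job_id=303: ✓ → 231
job_id=304: ✗
job_id=305: ✗
job_id=306: ✗
job_id=307: ✗
job_id=308: ✓ → 152
job_id=309: ✓ → 139
job_id=310: ✓ → 119
job_id=311: ✗
job_id=312: ✗
cpu_sum = 89 + 231 + 152 + 139 + 119 = 730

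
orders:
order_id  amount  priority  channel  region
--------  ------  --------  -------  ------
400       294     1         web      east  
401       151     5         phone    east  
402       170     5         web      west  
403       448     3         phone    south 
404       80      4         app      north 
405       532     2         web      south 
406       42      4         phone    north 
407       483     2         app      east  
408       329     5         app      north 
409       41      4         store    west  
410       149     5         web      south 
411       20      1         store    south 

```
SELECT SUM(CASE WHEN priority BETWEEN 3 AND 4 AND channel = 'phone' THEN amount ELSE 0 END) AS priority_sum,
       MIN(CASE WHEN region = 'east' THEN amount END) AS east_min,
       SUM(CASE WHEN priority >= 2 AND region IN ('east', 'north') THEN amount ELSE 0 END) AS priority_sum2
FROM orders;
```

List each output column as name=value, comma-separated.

priority_sum=490, east_min=151, priority_sum2=1085

[priority_sum: priority BETWEEN 3 AND 4 AND channel = 'phone']
order_id=400: ✗
order_id=401: ✗
order_id=402: ✗
order_id=403: ✓ → 448
order_id=404: ✗
order_id=405: ✗
order_id=406: ✓ → 42
order_id=407: ✗
order_id=408: ✗
order_id=409: ✗
order_id=410: ✗
order_id=411: ✗
priority_sum = 448 + 42 = 490
—
[east_min: region = 'east']
order_id=400: ✓ → 294
order_id=401: ✓ → 151
order_id=402: ✗
order_id=403: ✗
order_id=404: ✗
order_id=405: ✗
order_id=406: ✗
order_id=407: ✓ → 483
order_id=408: ✗
order_id=409: ✗
order_id=410: ✗
order_id=411: ✗
east_min = MIN(294, 151, 483) = 151
—
[priority_sum2: priority >= 2 AND region IN ('east', 'north')]
order_id=400: ✗
order_id=401: ✓ → 151
order_id=402: ✗
order_id=403: ✗
order_id=404: ✓ → 80
order_id=405: ✗
order_id=406: ✓ → 42
order_id=407: ✓ → 483
order_id=408: ✓ → 329
order_id=409: ✗
order_id=410: ✗
order_id=411: ✗
priority_sum2 = 151 + 80 + 42 + 483 + 329 = 1085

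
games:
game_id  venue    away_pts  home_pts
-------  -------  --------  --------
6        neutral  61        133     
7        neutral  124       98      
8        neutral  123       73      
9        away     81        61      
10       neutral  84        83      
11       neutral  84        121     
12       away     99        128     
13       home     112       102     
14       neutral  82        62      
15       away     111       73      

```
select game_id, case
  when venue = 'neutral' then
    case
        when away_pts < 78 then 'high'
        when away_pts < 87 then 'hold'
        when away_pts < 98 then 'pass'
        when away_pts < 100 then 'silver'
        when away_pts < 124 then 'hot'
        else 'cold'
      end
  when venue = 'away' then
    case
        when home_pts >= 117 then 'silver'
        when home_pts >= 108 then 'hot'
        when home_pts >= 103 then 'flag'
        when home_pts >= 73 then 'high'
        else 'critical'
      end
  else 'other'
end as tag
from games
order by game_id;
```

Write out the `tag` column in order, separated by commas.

game_id=6: venue='neutral' → inner[away_pts < 78] → high
game_id=7: venue='neutral' → inner[ELSE] → cold
game_id=8: venue='neutral' → inner[away_pts < 124] → hot
game_id=9: venue='away' → inner[ELSE] → critical
game_id=10: venue='neutral' → inner[away_pts < 87] → hold
game_id=11: venue='neutral' → inner[away_pts < 87] → hold
game_id=12: venue='away' → inner[home_pts >= 117] → silver
game_id=13: venue='home' → outer ELSE → other
game_id=14: venue='neutral' → inner[away_pts < 87] → hold
game_id=15: venue='away' → inner[home_pts >= 73] → high

high, cold, hot, critical, hold, hold, silver, other, hold, high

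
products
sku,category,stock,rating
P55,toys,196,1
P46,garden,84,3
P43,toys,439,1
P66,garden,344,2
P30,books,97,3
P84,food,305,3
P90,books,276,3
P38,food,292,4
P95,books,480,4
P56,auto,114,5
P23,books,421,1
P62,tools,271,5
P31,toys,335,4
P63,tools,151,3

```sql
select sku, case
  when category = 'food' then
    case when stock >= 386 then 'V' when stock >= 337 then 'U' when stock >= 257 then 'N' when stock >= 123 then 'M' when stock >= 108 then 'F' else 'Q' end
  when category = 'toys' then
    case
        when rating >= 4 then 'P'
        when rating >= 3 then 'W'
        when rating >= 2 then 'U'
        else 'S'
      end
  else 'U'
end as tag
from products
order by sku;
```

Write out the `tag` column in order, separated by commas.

U, U, P, N, S, U, S, U, U, U, U, N, U, U

sku=P23: category='books' → outer ELSE → U
sku=P30: category='books' → outer ELSE → U
sku=P31: category='toys' → inner[rating >= 4] → P
sku=P38: category='food' → inner[stock >= 257] → N
sku=P43: category='toys' → inner[ELSE] → S
sku=P46: category='garden' → outer ELSE → U
sku=P55: category='toys' → inner[ELSE] → S
sku=P56: category='auto' → outer ELSE → U
sku=P62: category='tools' → outer ELSE → U
sku=P63: category='tools' → outer ELSE → U
sku=P66: category='garden' → outer ELSE → U
sku=P84: category='food' → inner[stock >= 257] → N
sku=P90: category='books' → outer ELSE → U
sku=P95: category='books' → outer ELSE → U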